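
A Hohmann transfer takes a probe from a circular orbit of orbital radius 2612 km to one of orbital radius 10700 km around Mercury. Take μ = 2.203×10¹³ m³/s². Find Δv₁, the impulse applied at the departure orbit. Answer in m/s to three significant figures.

r₁ = 2612 km = 2.612×10⁶ m.
r₂ = 10700 km = 1.070×10⁷ m.
Transfer ellipse a_t = (r₁ + r₂)/2 = 6.656×10⁶ m.
At r₁: circular v_c1 = √(μ/r₁) = 2904 m/s; transfer-periherm v_p = √[μ(2/r₁ − 1/a_t)] = 3682 m/s.
Δv₁ = v_p − v_c1 = 778.0 m/s.

Δv ≈ 778 m/s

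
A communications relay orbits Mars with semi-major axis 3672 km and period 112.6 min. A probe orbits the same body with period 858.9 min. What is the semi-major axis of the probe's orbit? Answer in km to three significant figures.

Kepler's third law: a³ ∝ T², so a₂ = a₁ (T₂/T₁)^(2/3).
T₂/T₁ = 7.628, (T₂/T₁)^(2/3) = 3.875.
a₂ = 3672 × 3.875 = 14230 km.

a₂ ≈ 14200 km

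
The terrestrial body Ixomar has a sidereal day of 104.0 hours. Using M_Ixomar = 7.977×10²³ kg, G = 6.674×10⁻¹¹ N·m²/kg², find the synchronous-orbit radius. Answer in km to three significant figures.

μ = GM = 6.674×10⁻¹¹ × 7.977×10²³ = 5.324×10¹³ m³/s².
T = 104.0 hours = 3.744×10⁵ s.
A synchronous orbit has period T, so by Kepler's third law a = (μT²/4π²)^(1/3).
μT²/4π² = 5.324×10¹³ × (3.744×10⁵)² / 39.48 = 1.890×10²³ m³.
a = 5.739×10⁷ m = 57391 km.

r_sync ≈ 57400 km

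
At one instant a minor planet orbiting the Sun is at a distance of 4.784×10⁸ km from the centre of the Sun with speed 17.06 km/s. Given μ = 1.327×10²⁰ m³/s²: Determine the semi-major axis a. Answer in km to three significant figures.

a ≈ 5.03×10⁸ km

r = 4.784×10¹¹ m.
Specific orbital energy ε = v²/2 − μ/r = (17060)²/2 − 1.327×10²⁰/4.784×10¹¹ = -1.319×10⁸ J/kg.
Since ε = −μ/(2a), a = −μ/(2ε) = 5.032×10¹¹ m = 5.0318×10⁸ km.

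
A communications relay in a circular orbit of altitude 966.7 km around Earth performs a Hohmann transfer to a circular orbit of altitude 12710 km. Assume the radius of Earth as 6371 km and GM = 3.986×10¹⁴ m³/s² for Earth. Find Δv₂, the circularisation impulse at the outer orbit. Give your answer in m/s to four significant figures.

Δv ≈ 1164 m/s

r₁ = 6371 + 966.7 = 7337.7 km = 7.3377×10⁶ m.
r₂ = 6371 + 12710 = 19081 km = 1.9081×10⁷ m.
Transfer ellipse a_t = (r₁ + r₂)/2 = 1.321×10⁷ m.
At r₁: circular v_c1 = √(μ/r₁) = 7370 m/s; transfer-perigee v_p = √[μ(2/r₁ − 1/a_t)] = 8858 m/s.
At r₂: circular v_c2 = √(μ/r₂) = 4571 m/s; transfer-apogee v_a = √[μ(2/r₂ − 1/a_t)] = 3406 m/s.
Δv₂ = v_c2 − v_a = 1164 m/s.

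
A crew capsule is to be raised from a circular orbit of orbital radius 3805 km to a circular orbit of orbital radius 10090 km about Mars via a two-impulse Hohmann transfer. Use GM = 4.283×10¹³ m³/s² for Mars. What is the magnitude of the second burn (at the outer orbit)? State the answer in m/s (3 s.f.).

r₁ = 3805 km = 3.805×10⁶ m.
r₂ = 10090 km = 1.009×10⁷ m.
Transfer ellipse a_t = (r₁ + r₂)/2 = 6.948×10⁶ m.
At r₁: circular v_c1 = √(μ/r₁) = 3355 m/s; transfer-periapsis v_p = √[μ(2/r₁ − 1/a_t)] = 4043 m/s.
At r₂: circular v_c2 = √(μ/r₂) = 2060 m/s; transfer-apoapsis v_a = √[μ(2/r₂ − 1/a_t)] = 1525 m/s.
Δv₂ = v_c2 − v_a = 535.6 m/s.

Δv ≈ 536 m/s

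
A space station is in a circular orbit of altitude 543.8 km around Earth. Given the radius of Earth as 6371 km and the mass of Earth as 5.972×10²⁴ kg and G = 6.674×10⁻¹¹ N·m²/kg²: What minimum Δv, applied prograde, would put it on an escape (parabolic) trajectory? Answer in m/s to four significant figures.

Δv ≈ 3145 m/s

μ = GM = 6.674×10⁻¹¹ × 5.972×10²⁴ = 3.986×10¹⁴ m³/s².
r = 6371 + 543.8 = 6914.8 km = 6.9148×10⁶ m.
Circular speed v_c = √(μ/r) = 7592 m/s.
Escape speed v_esc = √(2μ/r) = √2 × v_c = 10740 m/s.
Δv = v_esc − v_c = 3145 m/s.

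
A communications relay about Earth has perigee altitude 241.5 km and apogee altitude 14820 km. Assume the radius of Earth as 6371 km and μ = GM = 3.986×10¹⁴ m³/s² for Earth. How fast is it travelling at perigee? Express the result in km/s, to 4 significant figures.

v ≈ 9.586 km/s

r_p = 6371 + 241.5 = 6612.5 km = 6.6125×10⁶ m.
r_a = 6371 + 14820 = 21191 km = 2.1191×10⁷ m.
Semi-major axis a = (r_p + r_a)/2 = 13902 km = 1.390×10⁷ m.
Vis-viva: v² = μ(2/r − 1/a) = 3.986×10¹⁴ × (3.025×10⁻⁷ − 7.193×10⁻⁸) = 9.189×10⁷ m²/s².
v = 9586 m/s = 9.586 km/s.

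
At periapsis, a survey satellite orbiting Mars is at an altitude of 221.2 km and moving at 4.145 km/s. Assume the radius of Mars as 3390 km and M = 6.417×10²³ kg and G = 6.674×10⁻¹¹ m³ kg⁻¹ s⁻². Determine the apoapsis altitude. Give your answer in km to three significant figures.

apoapsis altitude ≈ 6100 km

μ = GM = 6.674×10⁻¹¹ × 6.417×10²³ = 4.283×10¹³ m³/s².
r_p = 3390 + 221.2 = 3611.2 km = 3.611×10⁶ m.
Specific energy ε = v²/2 − μ/r = -3.269×10⁶ J/kg, so a = −μ/(2ε) = 6.550×10⁶ m.
The apsides satisfy r_p + r_a = 2a, so the apoapsis radius is 2a − r_p = 9.490×10⁶ m = 9489.8 km.
Apoapsis altitude = 9489.8 − 3390 = 6099.8 km.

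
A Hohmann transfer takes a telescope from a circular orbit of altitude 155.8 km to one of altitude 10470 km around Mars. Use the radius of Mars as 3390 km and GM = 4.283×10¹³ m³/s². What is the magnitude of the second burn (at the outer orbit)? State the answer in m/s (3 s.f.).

Δv ≈ 636 m/s

r₁ = 3390 + 155.8 = 3545.8 km = 3.5458×10⁶ m.
r₂ = 3390 + 10470 = 13860 km = 1.3860×10⁷ m.
Transfer ellipse a_t = (r₁ + r₂)/2 = 8.703×10⁶ m.
At r₁: circular v_c1 = √(μ/r₁) = 3475 m/s; transfer-periapsis v_p = √[μ(2/r₁ − 1/a_t)] = 4386 m/s.
At r₂: circular v_c2 = √(μ/r₂) = 1758 m/s; transfer-apoapsis v_a = √[μ(2/r₂ − 1/a_t)] = 1122 m/s.
Δv₂ = v_c2 − v_a = 635.8 m/s.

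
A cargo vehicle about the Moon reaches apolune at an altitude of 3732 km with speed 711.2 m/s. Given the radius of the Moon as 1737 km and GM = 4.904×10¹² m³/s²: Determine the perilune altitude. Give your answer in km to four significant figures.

r_a = 1737 + 3732 = 5469.0 km = 5.469×10⁶ m.
Specific energy ε = v²/2 − μ/r = -6.438×10⁵ J/kg, so a = −μ/(2ε) = 3.809×10⁶ m.
The apsides satisfy r_p + r_a = 2a, so the perilune radius is 2a − r_a = 2.148×10⁶ m = 2148.4 km.
Perilune altitude = 2148.4 − 1737 = 411.42 km.

perilune altitude ≈ 411.4 km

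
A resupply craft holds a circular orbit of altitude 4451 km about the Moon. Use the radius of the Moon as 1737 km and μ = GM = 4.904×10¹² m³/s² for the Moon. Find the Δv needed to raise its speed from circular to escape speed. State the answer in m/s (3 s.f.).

Δv ≈ 369 m/s

r = 1737 + 4451 = 6188.0 km = 6.1880×10⁶ m.
Circular speed v_c = √(μ/r) = 890.2 m/s.
Escape speed v_esc = √(2μ/r) = √2 × v_c = 1259 m/s.
Δv = v_esc − v_c = 368.7 m/s.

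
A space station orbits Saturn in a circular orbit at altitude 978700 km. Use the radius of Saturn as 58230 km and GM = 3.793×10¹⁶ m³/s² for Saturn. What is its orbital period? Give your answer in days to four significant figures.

r = 58230 + 978700 = 1036900 km = 1.0369×10⁹ m.
Kepler's third law: T = 2π√(r³/μ) = 2π√((1.037×10⁹)³ / 3.793×10¹⁶).
r³/μ = 2.939×10¹⁰ s², so T = 2π × 1.714×10⁵ = 1.077×10⁶ s.
Converting: 1.077×10⁶ s ÷ 86400 = 12.47 days.

T ≈ 12.47 days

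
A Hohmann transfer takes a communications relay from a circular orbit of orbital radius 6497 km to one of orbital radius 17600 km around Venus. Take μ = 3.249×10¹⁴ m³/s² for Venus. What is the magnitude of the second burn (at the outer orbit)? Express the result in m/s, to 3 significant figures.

r₁ = 6497 km = 6.497×10⁶ m.
r₂ = 17600 km = 1.760×10⁷ m.
Transfer ellipse a_t = (r₁ + r₂)/2 = 1.205×10⁷ m.
At r₁: circular v_c1 = √(μ/r₁) = 7072 m/s; transfer-periapsis v_p = √[μ(2/r₁ − 1/a_t)] = 8547 m/s.
At r₂: circular v_c2 = √(μ/r₂) = 4297 m/s; transfer-apoapsis v_a = √[μ(2/r₂ − 1/a_t)] = 3155 m/s.
Δv₂ = v_c2 − v_a = 1141 m/s.

Δv ≈ 1140 m/s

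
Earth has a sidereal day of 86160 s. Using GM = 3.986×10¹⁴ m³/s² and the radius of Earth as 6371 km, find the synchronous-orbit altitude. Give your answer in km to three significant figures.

h_sync ≈ 35800 km

A synchronous orbit has period T, so by Kepler's third law a = (μT²/4π²)^(1/3).
μT²/4π² = 3.986×10¹⁴ × (8.616×10⁴)² / 39.48 = 7.495×10²² m³.
a = 4.216×10⁷ m = 42163 km.
Altitude h = a − R = 42163 − 6371 = 35792 km.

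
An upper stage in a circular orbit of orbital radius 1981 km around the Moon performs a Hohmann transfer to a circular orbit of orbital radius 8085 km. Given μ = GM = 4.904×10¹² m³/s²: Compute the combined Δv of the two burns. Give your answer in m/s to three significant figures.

r₁ = 1981 km = 1.981×10⁶ m.
r₂ = 8085 km = 8.085×10⁶ m.
Transfer ellipse a_t = (r₁ + r₂)/2 = 5.033×10⁶ m.
At r₁: circular v_c1 = √(μ/r₁) = 1573 m/s; transfer-perilune v_p = √[μ(2/r₁ − 1/a_t)] = 1994 m/s.
Δv₁ = v_p − v_c1 = 420.8 m/s.
At r₂: circular v_c2 = √(μ/r₂) = 778.8 m/s; transfer-apolune v_a = √[μ(2/r₂ − 1/a_t)] = 488.6 m/s.
Δv₂ = v_c2 − v_a = 290.2 m/s.
Total Δv = Δv₁ + Δv₂ = 711.0 m/s.

Δv_total ≈ 711 m/s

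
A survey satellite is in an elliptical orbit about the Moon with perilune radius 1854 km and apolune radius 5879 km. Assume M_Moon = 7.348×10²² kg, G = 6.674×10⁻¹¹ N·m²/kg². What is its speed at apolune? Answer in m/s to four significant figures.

μ = GM = 6.674×10⁻¹¹ × 7.348×10²² = 4.904×10¹² m³/s².
Semi-major axis a = (r_p + r_a)/2 = 3866.5 km = 3.866×10⁶ m.
Vis-viva: v² = μ(2/r − 1/a) = 4.904×10¹² × (3.402×10⁻⁷ − 2.586×10⁻⁷) = 4.000×10⁵ m²/s².
v = 632.4 m/s.

v ≈ 632.4 m/s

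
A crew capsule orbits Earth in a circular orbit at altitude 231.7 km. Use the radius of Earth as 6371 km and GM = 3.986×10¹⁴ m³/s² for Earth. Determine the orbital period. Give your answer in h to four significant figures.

T ≈ 1.483 h

r = 6371 + 231.7 = 6602.7 km = 6.6027×10⁶ m.
Kepler's third law: T = 2π√(r³/μ) = 2π√((6.603×10⁶)³ / 3.986×10¹⁴).
r³/μ = 7.221×10⁵ s², so T = 2π × 8.498×10² = 5.339×10³ s.
Converting: 5.339×10³ s ÷ 3600 = 1.483 h.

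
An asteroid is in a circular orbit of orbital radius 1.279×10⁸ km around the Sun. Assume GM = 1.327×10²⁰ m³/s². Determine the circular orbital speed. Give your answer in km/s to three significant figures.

v ≈ 32.2 km/s

r = 1.279×10⁸ km = 1.279×10¹¹ m.
For a circular orbit v = √(μ/r) = √(1.327×10²⁰ / 1.279×10¹¹) = √(1.038×10⁹) = 32210 m/s.
That is 32.21 km/s.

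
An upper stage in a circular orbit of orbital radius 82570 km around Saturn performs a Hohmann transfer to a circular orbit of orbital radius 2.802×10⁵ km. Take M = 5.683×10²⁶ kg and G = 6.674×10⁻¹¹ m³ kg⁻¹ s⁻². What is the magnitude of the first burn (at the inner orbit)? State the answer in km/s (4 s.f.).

μ = GM = 6.674×10⁻¹¹ × 5.683×10²⁶ = 3.793×10¹⁶ m³/s².
r₁ = 82570 km = 8.257×10⁷ m.
r₂ = 2.802×10⁵ km = 2.802×10⁸ m.
Transfer ellipse a_t = (r₁ + r₂)/2 = 1.814×10⁸ m.
At r₁: circular v_c1 = √(μ/r₁) = 21430 m/s; transfer-perikrone v_p = √[μ(2/r₁ − 1/a_t)] = 26640 m/s.
Δv₁ = v_p − v_c1 = 5206 m/s.
= 5.206 km/s.

Δv ≈ 5.206 km/s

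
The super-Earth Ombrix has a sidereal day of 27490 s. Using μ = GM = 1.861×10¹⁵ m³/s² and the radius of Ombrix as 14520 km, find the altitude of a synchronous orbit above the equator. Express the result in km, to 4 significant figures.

A synchronous orbit has period T, so by Kepler's third law a = (μT²/4π²)^(1/3).
μT²/4π² = 1.861×10¹⁵ × (2.749×10⁴)² / 39.48 = 3.562×10²² m³.
a = 3.290×10⁷ m = 32904 km.
Altitude h = a − R = 32904 − 14520 = 18384 km.

h_sync ≈ 18380 km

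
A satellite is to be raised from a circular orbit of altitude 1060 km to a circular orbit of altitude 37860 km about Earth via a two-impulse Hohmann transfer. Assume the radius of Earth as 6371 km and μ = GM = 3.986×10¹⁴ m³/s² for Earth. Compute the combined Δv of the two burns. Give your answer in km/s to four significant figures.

Δv_total ≈ 3.652 km/s

r₁ = 6371 + 1060 = 7431.0 km = 7.4310×10⁶ m.
r₂ = 6371 + 37860 = 44231 km = 4.4231×10⁷ m.
Transfer ellipse a_t = (r₁ + r₂)/2 = 2.583×10⁷ m.
At r₁: circular v_c1 = √(μ/r₁) = 7324 m/s; transfer-perigee v_p = √[μ(2/r₁ − 1/a_t)] = 9584 m/s.
Δv₁ = v_p − v_c1 = 2260 m/s.
At r₂: circular v_c2 = √(μ/r₂) = 3002 m/s; transfer-apogee v_a = √[μ(2/r₂ − 1/a_t)] = 1610 m/s.
Δv₂ = v_c2 − v_a = 1392 m/s.
Total Δv = Δv₁ + Δv₂ = 3652 m/s = 3.652 km/s.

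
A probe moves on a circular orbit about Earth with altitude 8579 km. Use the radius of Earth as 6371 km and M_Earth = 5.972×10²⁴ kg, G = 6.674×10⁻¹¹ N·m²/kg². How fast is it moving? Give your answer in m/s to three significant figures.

μ = GM = 6.674×10⁻¹¹ × 5.972×10²⁴ = 3.986×10¹⁴ m³/s².
r = 6371 + 8579 = 14950 km = 1.4950×10⁷ m.
For a circular orbit v = √(μ/r) = √(3.986×10¹⁴ / 1.495×10⁷) = √(2.666×10⁷) = 5163 m/s.

v ≈ 5160 m/s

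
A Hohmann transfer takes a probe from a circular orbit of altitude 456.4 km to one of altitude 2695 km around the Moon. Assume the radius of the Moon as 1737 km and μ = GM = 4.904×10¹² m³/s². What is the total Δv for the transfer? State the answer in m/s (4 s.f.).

r₁ = 1737 + 456.4 = 2193.4 km = 2.1934×10⁶ m.
r₂ = 1737 + 2695 = 4432.0 km = 4.4320×10⁶ m.
Transfer ellipse a_t = (r₁ + r₂)/2 = 3.313×10⁶ m.
At r₁: circular v_c1 = √(μ/r₁) = 1495 m/s; transfer-perilune v_p = √[μ(2/r₁ − 1/a_t)] = 1730 m/s.
Δv₁ = v_p − v_c1 = 234.3 m/s.
At r₂: circular v_c2 = √(μ/r₂) = 1052 m/s; transfer-apolune v_a = √[μ(2/r₂ − 1/a_t)] = 855.9 m/s.
Δv₂ = v_c2 − v_a = 196.0 m/s.
Total Δv = Δv₁ + Δv₂ = 430.2 m/s.

Δv_total ≈ 430.2 m/s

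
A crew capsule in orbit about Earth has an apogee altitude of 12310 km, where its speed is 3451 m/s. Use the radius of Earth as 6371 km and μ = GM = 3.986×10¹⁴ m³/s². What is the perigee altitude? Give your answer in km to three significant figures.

r_a = 6371 + 12310 = 18681 km = 1.868×10⁷ m.
Specific energy ε = v²/2 − μ/r = -1.538×10⁷ J/kg, so a = −μ/(2ε) = 1.296×10⁷ m.
The apsides satisfy r_p + r_a = 2a, so the perigee radius is 2a − r_a = 7.232×10⁶ m = 7231.6 km.
Perigee altitude = 7231.6 − 6371 = 860.58 km.

perigee altitude ≈ 861 km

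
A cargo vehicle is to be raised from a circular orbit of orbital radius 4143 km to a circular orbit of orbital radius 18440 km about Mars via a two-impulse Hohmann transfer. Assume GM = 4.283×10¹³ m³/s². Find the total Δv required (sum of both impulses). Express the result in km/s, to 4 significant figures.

Δv_total ≈ 1.494 km/s

r₁ = 4143 km = 4.143×10⁶ m.
r₂ = 18440 km = 1.844×10⁷ m.
Transfer ellipse a_t = (r₁ + r₂)/2 = 1.129×10⁷ m.
At r₁: circular v_c1 = √(μ/r₁) = 3215 m/s; transfer-periapsis v_p = √[μ(2/r₁ − 1/a_t)] = 4109 m/s.
Δv₁ = v_p − v_c1 = 893.6 m/s.
At r₂: circular v_c2 = √(μ/r₂) = 1524 m/s; transfer-apoapsis v_a = √[μ(2/r₂ − 1/a_t)] = 923.2 m/s.
Δv₂ = v_c2 − v_a = 600.9 m/s.
Total Δv = Δv₁ + Δv₂ = 1494 m/s = 1.494 km/s.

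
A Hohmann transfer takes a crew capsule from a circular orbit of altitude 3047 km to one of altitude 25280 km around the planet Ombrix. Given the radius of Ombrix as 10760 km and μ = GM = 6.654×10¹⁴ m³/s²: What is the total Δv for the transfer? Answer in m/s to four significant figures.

r₁ = 10760 + 3047 = 13807 km = 1.3807×10⁷ m.
r₂ = 10760 + 25280 = 36040 km = 3.6040×10⁷ m.
Transfer ellipse a_t = (r₁ + r₂)/2 = 2.492×10⁷ m.
At r₁: circular v_c1 = √(μ/r₁) = 6942 m/s; transfer-periapsis v_p = √[μ(2/r₁ − 1/a_t)] = 8348 m/s.
Δv₁ = v_p − v_c1 = 1406 m/s.
At r₂: circular v_c2 = √(μ/r₂) = 4297 m/s; transfer-apoapsis v_a = √[μ(2/r₂ − 1/a_t)] = 3198 m/s.
Δv₂ = v_c2 − v_a = 1099 m/s.
Total Δv = Δv₁ + Δv₂ = 2505 m/s.

Δv_total ≈ 2505 m/s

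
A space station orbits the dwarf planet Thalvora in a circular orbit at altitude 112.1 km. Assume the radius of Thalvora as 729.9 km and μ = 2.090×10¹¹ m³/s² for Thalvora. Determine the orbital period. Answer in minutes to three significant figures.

T ≈ 177 minutes

r = 729.9 + 112.1 = 842.00 km = 8.4200×10⁵ m.
Kepler's third law: T = 2π√(r³/μ) = 2π√((8.420×10⁵)³ / 2.090×10¹¹).
r³/μ = 2.856×10⁶ s², so T = 2π × 1.690×10³ = 1.062×10⁴ s.
Converting: 1.062×10⁴ s ÷ 60.00 = 177.0 minutes.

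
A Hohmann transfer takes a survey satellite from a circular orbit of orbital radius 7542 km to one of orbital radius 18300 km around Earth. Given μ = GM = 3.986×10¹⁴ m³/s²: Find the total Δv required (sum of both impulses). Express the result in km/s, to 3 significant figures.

r₁ = 7542 km = 7.542×10⁶ m.
r₂ = 18300 km = 1.830×10⁷ m.
Transfer ellipse a_t = (r₁ + r₂)/2 = 1.292×10⁷ m.
At r₁: circular v_c1 = √(μ/r₁) = 7270 m/s; transfer-perigee v_p = √[μ(2/r₁ − 1/a_t)] = 8652 m/s.
Δv₁ = v_p − v_c1 = 1382 m/s.
At r₂: circular v_c2 = √(μ/r₂) = 4667 m/s; transfer-apogee v_a = √[μ(2/r₂ − 1/a_t)] = 3566 m/s.
Δv₂ = v_c2 − v_a = 1101 m/s.
Total Δv = Δv₁ + Δv₂ = 2483 m/s = 2.483 km/s.

Δv_total ≈ 2.48 km/s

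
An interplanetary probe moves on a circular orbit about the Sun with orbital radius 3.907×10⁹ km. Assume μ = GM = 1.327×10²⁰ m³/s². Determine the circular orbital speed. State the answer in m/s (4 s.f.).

v ≈ 5828 m/s

r = 3.907×10⁹ km = 3.907×10¹² m.
For a circular orbit v = √(μ/r) = √(1.327×10²⁰ / 3.907×10¹²) = √(3.396×10⁷) = 5828 m/s.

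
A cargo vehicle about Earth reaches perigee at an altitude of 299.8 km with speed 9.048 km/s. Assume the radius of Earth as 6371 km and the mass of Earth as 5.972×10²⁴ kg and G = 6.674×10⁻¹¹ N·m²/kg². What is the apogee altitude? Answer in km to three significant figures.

μ = GM = 6.674×10⁻¹¹ × 5.972×10²⁴ = 3.986×10¹⁴ m³/s².
r_p = 6371 + 299.8 = 6670.8 km = 6.671×10⁶ m.
Specific energy ε = v²/2 − μ/r = -1.882×10⁷ J/kg, so a = −μ/(2ε) = 1.059×10⁷ m.
The apsides satisfy r_p + r_a = 2a, so the apogee radius is 2a − r_p = 1.451×10⁷ m = 14512 km.
Apogee altitude = 14512 − 6371 = 8141.3 km.

apogee altitude ≈ 8140 km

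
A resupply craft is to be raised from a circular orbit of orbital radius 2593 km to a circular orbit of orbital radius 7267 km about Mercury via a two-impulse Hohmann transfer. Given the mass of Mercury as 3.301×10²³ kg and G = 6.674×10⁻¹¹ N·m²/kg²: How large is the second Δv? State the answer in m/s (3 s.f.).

Δv ≈ 478 m/s

μ = GM = 6.674×10⁻¹¹ × 3.301×10²³ = 2.203×10¹³ m³/s².
r₁ = 2593 km = 2.593×10⁶ m.
r₂ = 7267 km = 7.267×10⁶ m.
Transfer ellipse a_t = (r₁ + r₂)/2 = 4.930×10⁶ m.
At r₁: circular v_c1 = √(μ/r₁) = 2915 m/s; transfer-periherm v_p = √[μ(2/r₁ − 1/a_t)] = 3539 m/s.
At r₂: circular v_c2 = √(μ/r₂) = 1741 m/s; transfer-apoherm v_a = √[μ(2/r₂ − 1/a_t)] = 1263 m/s.
Δv₂ = v_c2 − v_a = 478.4 m/s.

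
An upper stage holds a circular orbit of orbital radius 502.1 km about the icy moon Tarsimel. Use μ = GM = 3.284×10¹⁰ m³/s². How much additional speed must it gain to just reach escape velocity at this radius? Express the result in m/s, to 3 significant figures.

r = 502.1 km = 5.021×10⁵ m.
Circular speed v_c = √(μ/r) = 255.7 m/s.
Escape speed v_esc = √(2μ/r) = √2 × v_c = 361.7 m/s.
Δv = v_esc − v_c = 105.9 m/s.

Δv ≈ 106 m/s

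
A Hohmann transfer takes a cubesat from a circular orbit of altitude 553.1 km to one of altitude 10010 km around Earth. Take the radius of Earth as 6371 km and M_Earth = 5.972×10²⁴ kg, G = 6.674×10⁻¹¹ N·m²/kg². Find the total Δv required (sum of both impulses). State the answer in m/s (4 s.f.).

Δv_total ≈ 2539 m/s

μ = GM = 6.674×10⁻¹¹ × 5.972×10²⁴ = 3.986×10¹⁴ m³/s².
r₁ = 6371 + 553.1 = 6924.1 km = 6.9241×10⁶ m.
r₂ = 6371 + 10010 = 16381 km = 1.6381×10⁷ m.
Transfer ellipse a_t = (r₁ + r₂)/2 = 1.165×10⁷ m.
At r₁: circular v_c1 = √(μ/r₁) = 7587 m/s; transfer-perigee v_p = √[μ(2/r₁ − 1/a_t)] = 8996 m/s.
Δv₁ = v_p − v_c1 = 1409 m/s.
At r₂: circular v_c2 = √(μ/r₂) = 4933 m/s; transfer-apogee v_a = √[μ(2/r₂ − 1/a_t)] = 3802 m/s.
Δv₂ = v_c2 − v_a = 1130 m/s.
Total Δv = Δv₁ + Δv₂ = 2539 m/s.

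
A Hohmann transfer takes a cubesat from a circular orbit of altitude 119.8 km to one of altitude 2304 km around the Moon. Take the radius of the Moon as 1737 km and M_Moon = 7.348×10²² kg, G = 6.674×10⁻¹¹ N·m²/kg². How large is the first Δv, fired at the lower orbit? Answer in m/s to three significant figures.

Δv ≈ 277 m/s

μ = GM = 6.674×10⁻¹¹ × 7.348×10²² = 4.904×10¹² m³/s².
r₁ = 1737 + 119.8 = 1856.8 km = 1.8568×10⁶ m.
r₂ = 1737 + 2304 = 4041.0 km = 4.0410×10⁶ m.
Transfer ellipse a_t = (r₁ + r₂)/2 = 2.949×10⁶ m.
At r₁: circular v_c1 = √(μ/r₁) = 1625 m/s; transfer-perilune v_p = √[μ(2/r₁ − 1/a_t)] = 1902 m/s.
Δv₁ = v_p − v_c1 = 277.3 m/s.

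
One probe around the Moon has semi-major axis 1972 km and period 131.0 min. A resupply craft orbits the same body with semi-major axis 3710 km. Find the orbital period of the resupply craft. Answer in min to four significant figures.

T₂ ≈ 338.0 min

Kepler's third law: T² ∝ a³, so T₂ = T₁ (a₂/a₁)^(3/2).
a₂/a₁ = 1.881, (a₂/a₁)^(3/2) = 2.580.
T₂ = 131.0 × 2.580 = 338.0 min.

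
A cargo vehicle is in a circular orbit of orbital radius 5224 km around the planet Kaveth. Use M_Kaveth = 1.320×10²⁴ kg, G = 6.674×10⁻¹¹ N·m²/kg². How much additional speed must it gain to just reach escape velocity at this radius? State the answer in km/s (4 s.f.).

Δv ≈ 1.701 km/s

μ = GM = 6.674×10⁻¹¹ × 1.320×10²⁴ = 8.810×10¹³ m³/s².
r = 5224 km = 5.224×10⁶ m.
Circular speed v_c = √(μ/r) = 4107 m/s.
Escape speed v_esc = √(2μ/r) = √2 × v_c = 5808 m/s.
Δv = v_esc − v_c = 1701 m/s = 1.701 km/s.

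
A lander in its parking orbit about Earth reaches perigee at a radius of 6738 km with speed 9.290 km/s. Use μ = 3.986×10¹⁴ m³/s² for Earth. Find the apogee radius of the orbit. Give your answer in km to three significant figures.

r_p = 6.738×10⁶ m.
Specific energy ε = v²/2 − μ/r = -1.600×10⁷ J/kg, so a = −μ/(2ε) = 1.245×10⁷ m.
The apsides satisfy r_p + r_a = 2a, so the apogee radius is 2a − r_p = 1.817×10⁷ m = 18167 km.

apogee radius ≈ 18200 km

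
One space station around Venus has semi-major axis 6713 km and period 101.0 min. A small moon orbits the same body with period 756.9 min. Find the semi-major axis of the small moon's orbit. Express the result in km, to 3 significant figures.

Kepler's third law: a³ ∝ T², so a₂ = a₁ (T₂/T₁)^(2/3).
T₂/T₁ = 7.494, (T₂/T₁)^(2/3) = 3.830.
a₂ = 6713 × 3.830 = 25710 km.

a₂ ≈ 25700 km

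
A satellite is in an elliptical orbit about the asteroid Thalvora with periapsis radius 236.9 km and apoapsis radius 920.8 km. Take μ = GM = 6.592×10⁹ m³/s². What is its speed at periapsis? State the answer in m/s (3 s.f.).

v ≈ 210 m/s

Semi-major axis a = (r_p + r_a)/2 = 578.85 km = 5.788×10⁵ m.
Vis-viva: v² = μ(2/r − 1/a) = 6.592×10⁹ × (8.442×10⁻⁶ − 1.728×10⁻⁶) = 4.426×10⁴ m²/s².
v = 210.4 m/s.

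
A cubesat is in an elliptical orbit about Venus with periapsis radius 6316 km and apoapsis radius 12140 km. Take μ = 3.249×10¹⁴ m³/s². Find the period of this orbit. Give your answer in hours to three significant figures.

T ≈ 2.71 hours

Semi-major axis a = (r_p + r_a)/2 = (6316.0 + 12140)/2 = 9228.0 km = 9.228×10⁶ m.
By Kepler's third law T = 2π√(a³/μ) = 2π × 1.555×10³ = 9.772×10³ s.
= 2.714 hours.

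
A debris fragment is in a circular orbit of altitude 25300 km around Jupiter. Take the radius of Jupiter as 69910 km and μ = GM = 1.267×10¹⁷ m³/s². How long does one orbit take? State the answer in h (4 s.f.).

r = 69910 + 25300 = 95210 km = 9.5210×10⁷ m.
Kepler's third law: T = 2π√(r³/μ) = 2π√((9.521×10⁷)³ / 1.267×10¹⁷).
r³/μ = 6.812×10⁶ s², so T = 2π × 2.610×10³ = 1.640×10⁴ s.
Converting: 1.640×10⁴ s ÷ 3600 = 4.555 h.

T ≈ 4.555 h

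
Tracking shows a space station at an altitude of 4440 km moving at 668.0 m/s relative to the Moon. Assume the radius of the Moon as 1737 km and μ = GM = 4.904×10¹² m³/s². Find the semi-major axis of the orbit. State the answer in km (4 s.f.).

a ≈ 4296 km

r = 1737 + 4440 = 6177.0 km = 6.177×10⁶ m.
Specific orbital energy ε = v²/2 − μ/r = (668.0)²/2 − 4.904×10¹²/6.177×10⁶ = -5.708×10⁵ J/kg.
Since ε = −μ/(2a), a = −μ/(2ε) = 4.296×10⁶ m = 4295.7 km.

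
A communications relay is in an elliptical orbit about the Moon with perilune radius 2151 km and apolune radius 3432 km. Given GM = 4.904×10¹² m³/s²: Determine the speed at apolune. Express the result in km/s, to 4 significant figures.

v ≈ 1.049 km/s

Semi-major axis a = (r_p + r_a)/2 = 2791.5 km = 2.792×10⁶ m.
Vis-viva: v² = μ(2/r − 1/a) = 4.904×10¹² × (5.828×10⁻⁷ − 3.582×10⁻⁷) = 1.101×10⁶ m²/s².
v = 1049 m/s = 1.049 km/s.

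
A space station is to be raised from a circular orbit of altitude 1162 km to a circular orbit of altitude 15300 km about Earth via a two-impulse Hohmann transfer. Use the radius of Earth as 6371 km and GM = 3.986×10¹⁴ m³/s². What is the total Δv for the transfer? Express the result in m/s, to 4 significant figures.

r₁ = 6371 + 1162 = 7533.0 km = 7.5330×10⁶ m.
r₂ = 6371 + 15300 = 21671 km = 2.1671×10⁷ m.
Transfer ellipse a_t = (r₁ + r₂)/2 = 1.460×10⁷ m.
At r₁: circular v_c1 = √(μ/r₁) = 7274 m/s; transfer-perigee v_p = √[μ(2/r₁ − 1/a_t)] = 8862 m/s.
Δv₁ = v_p − v_c1 = 1588 m/s.
At r₂: circular v_c2 = √(μ/r₂) = 4289 m/s; transfer-apogee v_a = √[μ(2/r₂ − 1/a_t)] = 3080 m/s.
Δv₂ = v_c2 − v_a = 1208 m/s.
Total Δv = Δv₁ + Δv₂ = 2796 m/s.

Δv_total ≈ 2796 m/s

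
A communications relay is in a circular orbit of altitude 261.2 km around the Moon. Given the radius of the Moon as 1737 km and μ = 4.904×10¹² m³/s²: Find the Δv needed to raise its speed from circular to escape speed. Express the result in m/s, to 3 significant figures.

Δv ≈ 649 m/s

r = 1737 + 261.2 = 1998.2 km = 1.9982×10⁶ m.
Circular speed v_c = √(μ/r) = 1567 m/s.
Escape speed v_esc = √(2μ/r) = √2 × v_c = 2215 m/s.
Δv = v_esc − v_c = 648.9 m/s.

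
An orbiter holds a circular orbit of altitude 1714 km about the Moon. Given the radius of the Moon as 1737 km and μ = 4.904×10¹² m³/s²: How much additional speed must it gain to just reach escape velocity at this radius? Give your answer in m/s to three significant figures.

Δv ≈ 494 m/s

r = 1737 + 1714 = 3451.0 km = 3.4510×10⁶ m.
Circular speed v_c = √(μ/r) = 1192 m/s.
Escape speed v_esc = √(2μ/r) = √2 × v_c = 1686 m/s.
Δv = v_esc − v_c = 493.8 m/s.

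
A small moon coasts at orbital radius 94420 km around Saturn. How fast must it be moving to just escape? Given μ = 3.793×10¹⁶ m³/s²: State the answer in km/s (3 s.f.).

v_esc ≈ 28.3 km/s

r = 94420 km = 9.442×10⁷ m.
Escape speed v_esc = √(2μ/r) = √(2 × 3.793×10¹⁶ / 9.442×10⁷) = √(8.034×10⁸) = 28340 m/s.
= 28.34 km/s.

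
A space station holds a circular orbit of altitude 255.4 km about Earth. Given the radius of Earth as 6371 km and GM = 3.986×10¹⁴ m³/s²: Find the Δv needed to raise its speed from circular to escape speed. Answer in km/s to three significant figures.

r = 6371 + 255.4 = 6626.4 km = 6.6264×10⁶ m.
Circular speed v_c = √(μ/r) = 7756 m/s.
Escape speed v_esc = √(2μ/r) = √2 × v_c = 10970 m/s.
Δv = v_esc − v_c = 3213 m/s = 3.213 km/s.

Δv ≈ 3.21 km/s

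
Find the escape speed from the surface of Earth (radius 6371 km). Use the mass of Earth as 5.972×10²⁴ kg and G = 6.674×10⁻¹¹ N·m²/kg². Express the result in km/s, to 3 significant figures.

v_esc ≈ 11.2 km/s

μ = GM = 6.674×10⁻¹¹ × 5.972×10²⁴ = 3.986×10¹⁴ m³/s².
r = R = 6.371×10⁶ m.
Escape speed v_esc = √(2μ/r) = √(2 × 3.986×10¹⁴ / 6.371×10⁶) = √(1.251×10⁸) = 11190 m/s.
= 11.19 km/s.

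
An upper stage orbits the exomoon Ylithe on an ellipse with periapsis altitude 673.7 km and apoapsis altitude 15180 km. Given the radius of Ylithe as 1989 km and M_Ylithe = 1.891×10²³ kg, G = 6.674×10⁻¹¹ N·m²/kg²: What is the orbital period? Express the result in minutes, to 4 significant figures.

μ = GM = 6.674×10⁻¹¹ × 1.891×10²³ = 1.262×10¹³ m³/s².
r_p = 1989 + 673.7 = 2662.7 km = 2.6627×10⁶ m.
r_a = 1989 + 15180 = 17169 km = 1.7169×10⁷ m.
Semi-major axis a = (r_p + r_a)/2 = (2662.7 + 17169)/2 = 9915.9 km = 9.916×10⁶ m.
By Kepler's third law T = 2π√(a³/μ) = 2π × 8.789×10³ = 5.523×10⁴ s.
= 920.4 minutes.

T ≈ 920.4 minutes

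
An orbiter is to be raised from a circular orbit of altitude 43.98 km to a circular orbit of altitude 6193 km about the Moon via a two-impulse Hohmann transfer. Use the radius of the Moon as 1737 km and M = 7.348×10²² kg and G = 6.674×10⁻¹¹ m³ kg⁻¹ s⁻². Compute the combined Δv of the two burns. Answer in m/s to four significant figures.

Δv_total ≈ 771.4 m/s

μ = GM = 6.674×10⁻¹¹ × 7.348×10²² = 4.904×10¹² m³/s².
r₁ = 1737 + 43.98 = 1781.0 km = 1.7810×10⁶ m.
r₂ = 1737 + 6193 = 7930.0 km = 7.9300×10⁶ m.
Transfer ellipse a_t = (r₁ + r₂)/2 = 4.855×10⁶ m.
At r₁: circular v_c1 = √(μ/r₁) = 1659 m/s; transfer-perilune v_p = √[μ(2/r₁ − 1/a_t)] = 2121 m/s.
Δv₁ = v_p − v_c1 = 461.3 m/s.
At r₂: circular v_c2 = √(μ/r₂) = 786.4 m/s; transfer-apolune v_a = √[μ(2/r₂ − 1/a_t)] = 476.3 m/s.
Δv₂ = v_c2 − v_a = 310.1 m/s.
Total Δv = Δv₁ + Δv₂ = 771.4 m/s.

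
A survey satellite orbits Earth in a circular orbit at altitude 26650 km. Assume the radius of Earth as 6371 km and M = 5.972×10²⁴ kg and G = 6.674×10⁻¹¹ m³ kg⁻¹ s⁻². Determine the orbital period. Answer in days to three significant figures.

μ = GM = 6.674×10⁻¹¹ × 5.972×10²⁴ = 3.986×10¹⁴ m³/s².
r = 6371 + 26650 = 33021 km = 3.3021×10⁷ m.
Kepler's third law: T = 2π√(r³/μ) = 2π√((3.302×10⁷)³ / 3.986×10¹⁴).
r³/μ = 9.034×10⁷ s², so T = 2π × 9.505×10³ = 5.972×10⁴ s.
Converting: 5.972×10⁴ s ÷ 86400 = 0.6912 days.

T ≈ 0.691 days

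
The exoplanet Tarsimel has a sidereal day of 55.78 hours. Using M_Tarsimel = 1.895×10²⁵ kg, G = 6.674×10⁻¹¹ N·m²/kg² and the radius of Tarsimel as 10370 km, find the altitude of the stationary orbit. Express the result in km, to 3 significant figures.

h_sync ≈ 98500 km

μ = GM = 6.674×10⁻¹¹ × 1.895×10²⁵ = 1.265×10¹⁵ m³/s².
T = 55.78 hours = 2.008×10⁵ s.
A synchronous orbit has period T, so by Kepler's third law a = (μT²/4π²)^(1/3).
μT²/4π² = 1.265×10¹⁵ × (2.008×10⁵)² / 39.48 = 1.292×10²⁴ m³.
a = 1.089×10⁸ m = 1.0891×10⁵ km.
Altitude h = a − R = 1.0891×10⁵ − 10370 = 98540 km.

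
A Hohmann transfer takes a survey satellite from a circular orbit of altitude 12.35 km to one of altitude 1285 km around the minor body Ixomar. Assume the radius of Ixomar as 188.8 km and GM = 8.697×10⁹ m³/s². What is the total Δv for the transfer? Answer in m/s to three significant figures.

Δv_total ≈ 107 m/s

r₁ = 188.8 + 12.35 = 201.15 km = 2.0115×10⁵ m.
r₂ = 188.8 + 1285 = 1473.8 km = 1.4738×10⁶ m.
Transfer ellipse a_t = (r₁ + r₂)/2 = 8.375×10⁵ m.
At r₁: circular v_c1 = √(μ/r₁) = 207.9 m/s; transfer-periapsis v_p = √[μ(2/r₁ − 1/a_t)] = 275.8 m/s.
Δv₁ = v_p − v_c1 = 67.91 m/s.
At r₂: circular v_c2 = √(μ/r₂) = 76.82 m/s; transfer-apoapsis v_a = √[μ(2/r₂ − 1/a_t)] = 37.65 m/s.
Δv₂ = v_c2 − v_a = 39.17 m/s.
Total Δv = Δv₁ + Δv₂ = 107.1 m/s.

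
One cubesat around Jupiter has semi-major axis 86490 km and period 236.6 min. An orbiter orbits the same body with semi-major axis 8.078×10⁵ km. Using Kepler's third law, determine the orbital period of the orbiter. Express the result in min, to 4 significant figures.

Kepler's third law: T² ∝ a³, so T₂ = T₁ (a₂/a₁)^(3/2).
a₂/a₁ = 9.340, (a₂/a₁)^(3/2) = 28.54.
T₂ = 236.6 × 28.54 = 6753 min.

T₂ ≈ 6753 min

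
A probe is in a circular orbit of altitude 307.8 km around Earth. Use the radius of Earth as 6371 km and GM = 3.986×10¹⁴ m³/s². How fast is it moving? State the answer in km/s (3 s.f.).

r = 6371 + 307.8 = 6678.8 km = 6.6788×10⁶ m.
For a circular orbit v = √(μ/r) = √(3.986×10¹⁴ / 6.679×10⁶) = √(5.968×10⁷) = 7725 m/s.
That is 7.725 km/s.

v ≈ 7.73 km/s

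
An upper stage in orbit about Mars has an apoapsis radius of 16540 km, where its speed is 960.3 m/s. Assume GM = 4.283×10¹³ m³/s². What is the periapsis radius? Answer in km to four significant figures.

r_a = 1.654×10⁷ m.
Specific energy ε = v²/2 − μ/r = -2.128×10⁶ J/kg, so a = −μ/(2ε) = 1.006×10⁷ m.
The apsides satisfy r_p + r_a = 2a, so the periapsis radius is 2a − r_a = 3.583×10⁶ m = 3583.2 km.

periapsis radius ≈ 3583 km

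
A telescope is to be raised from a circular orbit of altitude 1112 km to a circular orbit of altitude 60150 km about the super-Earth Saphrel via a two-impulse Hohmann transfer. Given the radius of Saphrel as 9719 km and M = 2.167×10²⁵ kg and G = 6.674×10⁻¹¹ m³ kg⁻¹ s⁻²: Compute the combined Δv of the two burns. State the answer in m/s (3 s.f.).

Δv_total ≈ 5840 m/s

μ = GM = 6.674×10⁻¹¹ × 2.167×10²⁵ = 1.446×10¹⁵ m³/s².
r₁ = 9719 + 1112 = 10831 km = 1.0831×10⁷ m.
r₂ = 9719 + 60150 = 69869 km = 6.9869×10⁷ m.
Transfer ellipse a_t = (r₁ + r₂)/2 = 4.035×10⁷ m.
At r₁: circular v_c1 = √(μ/r₁) = 11560 m/s; transfer-periapsis v_p = √[μ(2/r₁ − 1/a_t)] = 15210 m/s.
Δv₁ = v_p − v_c1 = 3650 m/s.
At r₂: circular v_c2 = √(μ/r₂) = 4550 m/s; transfer-apoapsis v_a = √[μ(2/r₂ − 1/a_t)] = 2357 m/s.
Δv₂ = v_c2 − v_a = 2192 m/s.
Total Δv = Δv₁ + Δv₂ = 5843 m/s.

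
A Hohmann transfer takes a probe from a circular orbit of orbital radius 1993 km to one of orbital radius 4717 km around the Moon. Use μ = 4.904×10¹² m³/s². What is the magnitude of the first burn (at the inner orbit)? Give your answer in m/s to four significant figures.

Δv ≈ 291.3 m/s

r₁ = 1993 km = 1.993×10⁶ m.
r₂ = 4717 km = 4.717×10⁶ m.
Transfer ellipse a_t = (r₁ + r₂)/2 = 3.355×10⁶ m.
At r₁: circular v_c1 = √(μ/r₁) = 1569 m/s; transfer-perilune v_p = √[μ(2/r₁ − 1/a_t)] = 1860 m/s.
Δv₁ = v_p − v_c1 = 291.3 m/s.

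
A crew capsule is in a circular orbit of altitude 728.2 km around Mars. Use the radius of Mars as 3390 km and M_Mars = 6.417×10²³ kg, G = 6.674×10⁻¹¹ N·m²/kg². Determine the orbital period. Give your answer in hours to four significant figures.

μ = GM = 6.674×10⁻¹¹ × 6.417×10²³ = 4.283×10¹³ m³/s².
r = 3390 + 728.2 = 4118.2 km = 4.1182×10⁶ m.
Kepler's third law: T = 2π√(r³/μ) = 2π√((4.118×10⁶)³ / 4.283×10¹³).
r³/μ = 1.631×10⁶ s², so T = 2π × 1.277×10³ = 8.024×10³ s.
Converting: 8.024×10³ s ÷ 3600 = 2.229 hours.

T ≈ 2.229 hours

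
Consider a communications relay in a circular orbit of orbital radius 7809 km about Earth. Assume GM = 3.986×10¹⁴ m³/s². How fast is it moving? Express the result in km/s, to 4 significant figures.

r = 7809 km = 7.809×10⁶ m.
For a circular orbit v = √(μ/r) = √(3.986×10¹⁴ / 7.809×10⁶) = √(5.104×10⁷) = 7144 m/s.
That is 7.144 km/s.

v ≈ 7.144 km/s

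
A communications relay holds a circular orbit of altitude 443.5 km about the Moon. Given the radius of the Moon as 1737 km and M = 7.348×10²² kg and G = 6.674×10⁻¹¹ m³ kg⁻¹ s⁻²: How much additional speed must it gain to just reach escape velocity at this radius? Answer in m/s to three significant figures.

μ = GM = 6.674×10⁻¹¹ × 7.348×10²² = 4.904×10¹² m³/s².
r = 1737 + 443.5 = 2180.5 km = 2.1805×10⁶ m.
Circular speed v_c = √(μ/r) = 1500 m/s.
Escape speed v_esc = √(2μ/r) = √2 × v_c = 2121 m/s.
Δv = v_esc − v_c = 621.2 m/s.

Δv ≈ 621 m/s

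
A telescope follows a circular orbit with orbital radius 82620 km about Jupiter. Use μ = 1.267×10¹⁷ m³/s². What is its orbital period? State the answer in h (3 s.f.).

r = 82620 km = 8.262×10⁷ m.
Kepler's third law: T = 2π√(r³/μ) = 2π√((8.262×10⁷)³ / 1.267×10¹⁷).
r³/μ = 4.451×10⁶ s², so T = 2π × 2.110×10³ = 1.326×10⁴ s.
Converting: 1.326×10⁴ s ÷ 3600 = 3.682 h.

T ≈ 3.68 h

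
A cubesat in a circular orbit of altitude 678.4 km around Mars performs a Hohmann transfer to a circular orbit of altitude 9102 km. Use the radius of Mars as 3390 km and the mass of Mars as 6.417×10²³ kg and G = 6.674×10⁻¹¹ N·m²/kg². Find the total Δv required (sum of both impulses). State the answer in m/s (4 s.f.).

μ = GM = 6.674×10⁻¹¹ × 6.417×10²³ = 4.283×10¹³ m³/s².
r₁ = 3390 + 678.4 = 4068.4 km = 4.0684×10⁶ m.
r₂ = 3390 + 9102 = 12492 km = 1.2492×10⁷ m.
Transfer ellipse a_t = (r₁ + r₂)/2 = 8.280×10⁶ m.
At r₁: circular v_c1 = √(μ/r₁) = 3244 m/s; transfer-periapsis v_p = √[μ(2/r₁ − 1/a_t)] = 3985 m/s.
Δv₁ = v_p − v_c1 = 740.6 m/s.
At r₂: circular v_c2 = √(μ/r₂) = 1852 m/s; transfer-apoapsis v_a = √[μ(2/r₂ − 1/a_t)] = 1298 m/s.
Δv₂ = v_c2 − v_a = 553.7 m/s.
Total Δv = Δv₁ + Δv₂ = 1294 m/s.

Δv_total ≈ 1294 m/s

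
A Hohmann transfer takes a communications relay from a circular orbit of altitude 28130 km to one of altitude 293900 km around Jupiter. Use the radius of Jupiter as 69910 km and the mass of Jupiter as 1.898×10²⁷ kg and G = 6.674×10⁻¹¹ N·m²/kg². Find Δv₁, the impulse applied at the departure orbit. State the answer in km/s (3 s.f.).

Δv ≈ 9.17 km/s

μ = GM = 6.674×10⁻¹¹ × 1.898×10²⁷ = 1.267×10¹⁷ m³/s².
r₁ = 69910 + 28130 = 98040 km = 9.8040×10⁷ m.
r₂ = 69910 + 293900 = 363810 km = 3.6381×10⁸ m.
Transfer ellipse a_t = (r₁ + r₂)/2 = 2.309×10⁸ m.
At r₁: circular v_c1 = √(μ/r₁) = 35950 m/s; transfer-perijove v_p = √[μ(2/r₁ − 1/a_t)] = 45120 m/s.
Δv₁ = v_p − v_c1 = 9172 m/s.
= 9.172 km/s.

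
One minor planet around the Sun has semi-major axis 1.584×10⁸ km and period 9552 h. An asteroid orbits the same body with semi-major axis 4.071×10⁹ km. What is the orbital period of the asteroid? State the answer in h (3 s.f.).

T₂ ≈ 1.24×10⁶ h

Kepler's third law: T² ∝ a³, so T₂ = T₁ (a₂/a₁)^(3/2).
a₂/a₁ = 25.70, (a₂/a₁)^(3/2) = 130.3.
T₂ = 9552 × 130.3 = 1.245×10⁶ h.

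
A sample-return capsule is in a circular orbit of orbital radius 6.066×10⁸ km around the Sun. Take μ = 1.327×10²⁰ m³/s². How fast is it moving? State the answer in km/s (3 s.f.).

v ≈ 14.8 km/s

r = 6.066×10⁸ km = 6.066×10¹¹ m.
For a circular orbit v = √(μ/r) = √(1.327×10²⁰ / 6.066×10¹¹) = √(2.188×10⁸) = 14790 m/s.
That is 14.79 km/s.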